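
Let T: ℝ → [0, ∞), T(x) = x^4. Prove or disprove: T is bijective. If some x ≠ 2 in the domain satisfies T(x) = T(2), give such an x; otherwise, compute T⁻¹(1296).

-2

T(2) = 16 = (−2)^4 = T(−2) (since 4 is even), with 2 ≠ −2. So T is not injective, hence not bijective.
For the follow-up, such an x exists: taking x = −2 ∈ ℝ gives T(−2) = 16 = T(2) with −2 ≠ 2.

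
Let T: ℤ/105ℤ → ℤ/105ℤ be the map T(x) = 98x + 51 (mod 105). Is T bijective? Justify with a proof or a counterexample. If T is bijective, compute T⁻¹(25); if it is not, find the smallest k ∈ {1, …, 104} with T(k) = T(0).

Recall that T is injective if T(x_1) = T(x_2) implies x_1 = x_2.
We have gcd(98, 105) = 7 > 1. Taking x_1 = 0 and x_2 = 15: T(0) = 51 and T(15) = 98·15 + 51 = 1521 ≡ 51 (mod 105).
So T(0) = T(15) while 0 ≠ 15, thus T is not injective, hence not bijective.
Since T is not bijective, we find the least positive k with T(k) = T(0): this means 98k ≡ 0 (mod 105), i.e. 105 ∣ 98k. Since gcd(98, 105) = 7, dividing through by 7 this holds exactly when 15 ∣ 14k, and as gcd(14, 15) = 1, exactly when 15 ∣ k.
The smallest positive such k is 15.

15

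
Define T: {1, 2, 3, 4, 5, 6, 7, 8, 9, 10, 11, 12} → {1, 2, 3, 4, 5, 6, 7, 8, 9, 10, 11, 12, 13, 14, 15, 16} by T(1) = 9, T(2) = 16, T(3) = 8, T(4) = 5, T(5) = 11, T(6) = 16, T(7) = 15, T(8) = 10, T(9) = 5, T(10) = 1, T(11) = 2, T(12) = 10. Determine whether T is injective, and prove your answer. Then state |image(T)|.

T(2) = 16 = T(6) with 2 ≠ 6, so T is not injective.
The image of T is {1, 2, 5, 8, 9, 10, 11, 15, 16}, which has 9 elements.

9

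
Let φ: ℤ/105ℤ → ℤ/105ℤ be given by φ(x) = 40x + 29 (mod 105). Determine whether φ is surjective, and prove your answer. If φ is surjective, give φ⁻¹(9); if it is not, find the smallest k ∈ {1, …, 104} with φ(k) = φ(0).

Since gcd(40, 105) = 5, we have 40x ≡ 0 (mod 5) for all x, so φ(x) ≡ 4 (mod 5).
But 0 ≢ 4 (mod 5), so 0 ∈ ℤ/105ℤ has no preimage. Thus φ is not surjective.
Since φ is not surjective, we find the least positive k with φ(k) = φ(0): this means 40k ≡ 0 (mod 105), i.e. 105 ∣ 40k. Since gcd(40, 105) = 5, dividing through by 5 this holds exactly when 21 ∣ 8k, and as gcd(8, 21) = 1, exactly when 21 ∣ k.
The smallest positive such k is 21.

21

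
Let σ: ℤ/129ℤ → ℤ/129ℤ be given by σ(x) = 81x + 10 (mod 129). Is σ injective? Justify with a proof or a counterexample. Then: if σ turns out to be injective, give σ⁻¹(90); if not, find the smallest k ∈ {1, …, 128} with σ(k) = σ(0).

We have gcd(81, 129) = 3 > 1. Taking s = 0 and t = 43: σ(0) = 10 and σ(43) = 81·43 + 10 = 3493 ≡ 10 (mod 129).
So σ(0) = σ(43) while 0 ≠ 43, thus σ is not injective.
Since σ is not injective, we find the least positive k with σ(k) = σ(0): this means 81k ≡ 0 (mod 129), i.e. 129 ∣ 81k. Since gcd(81, 129) = 3, dividing through by 3 this holds exactly when 43 ∣ 27k, and as gcd(27, 43) = 1, exactly when 43 ∣ k.
The smallest positive such k is 43.

43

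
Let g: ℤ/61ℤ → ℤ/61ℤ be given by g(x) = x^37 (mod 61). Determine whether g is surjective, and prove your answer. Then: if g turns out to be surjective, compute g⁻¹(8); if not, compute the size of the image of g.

Since 61 is prime, the nonzero elements of ℤ/61ℤ form a cyclic group of order 60.
As gcd(37, 60) = 1, raising to the 37th power is a bijection on this group: if s^37 ≡ t^37 then (st^{−1})^37 = 1, and the only element of order dividing gcd(37, 60) = 1 is 1, so s = t.
With g(0) = 0 this makes g injective on all of ℤ/61ℤ, hence bijective (finite equal-size domain and codomain). In particular g is surjective.
Since g is surjective, we find the preimage of 8. The inverse of x ↦ x^37 on (ℤ/61ℤ)^× is x ↦ x^13, because 37·13 = 481 = 8·60 + 1 ≡ 1 (mod 60) and x^{60} = 1 for x ≠ 0 (Fermat). So g⁻¹(8) = 8^13 mod 61.
Repeated squaring mod 61: 8^1 ≡ 8, 8^2 ≡ 8² = 64 ≡ 3, 8^4 ≡ 3² = 9, 8^8 ≡ 9² = 81 ≡ 20. Since 13 = 8 + 4 + 1, 8^13 ≡ 20·9·8: 20·9 = 180 ≡ 58, then 58·8 = 464 ≡ 37. So 8^13 ≡ 37 (mod 61).
Hence g⁻¹(8) = 37.

37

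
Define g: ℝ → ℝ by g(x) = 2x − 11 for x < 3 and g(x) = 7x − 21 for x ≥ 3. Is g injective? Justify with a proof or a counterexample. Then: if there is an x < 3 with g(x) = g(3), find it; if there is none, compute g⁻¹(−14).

-3/2

Both pieces are strictly increasing (slopes 2 and 7), so each is injective on its own interval.
The left piece maps (−∞, 3) onto (−∞, −5); the right piece maps [3, ∞) onto [0, ∞).
These images are disjoint, so no value is attained by both pieces. So g is injective.
Because the two images are disjoint, no x < 3 has g(x) = g(3), so we compute g⁻¹(−14): −14 lies in (−∞, −5), so solve 2x − 11 = −14: x = (−14 + 11)/2 = −3/2.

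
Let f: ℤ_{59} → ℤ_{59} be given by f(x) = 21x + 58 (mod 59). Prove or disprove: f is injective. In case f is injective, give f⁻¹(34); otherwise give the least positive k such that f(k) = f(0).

By definition, f is injective if f(s) = f(t) implies s = t.
If f(s) = f(t), then 21s ≡ 21t (mod 59). Because gcd(21, 59) = 1, we may cancel 21 to get s ≡ t (mod 59).
So f is injective.
We now compute 21⁻¹ mod 59 explicitly. Euclid's algorithm: 59 = 2·21 + 17, 21 = 1·17 + 4, 17 = 4·4 + 1; back-substituting gives 1 = 45·21 − 16·59, so 21⁻¹ ≡ 45 (mod 59).
Since f is injective, we find f⁻¹(34): we need 21x ≡ 34 − 58 ≡ 35 (mod 59). Using 21⁻¹ = 45: x ≡ 45·35 = 1575 = 26·59 + 41, so x = 41.
Check: f(41) = 21·41 + 58 = 919 = 15·59 + 34 ≡ 34 (mod 59).

41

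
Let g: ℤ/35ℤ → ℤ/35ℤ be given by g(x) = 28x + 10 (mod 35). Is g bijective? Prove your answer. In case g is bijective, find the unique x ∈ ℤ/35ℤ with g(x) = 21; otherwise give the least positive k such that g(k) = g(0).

We have gcd(28, 35) = 7 > 1. Taking u = 0 and v = 5: g(0) = 10 and g(5) = 28·5 + 10 = 150 ≡ 10 (mod 35).
So g(0) = g(5) while 0 ≠ 5, thus g is not injective, hence not bijective.
Since g is not bijective, we find the least positive k with g(k) = g(0): this means 28k ≡ 0 (mod 35), i.e. 35 ∣ 28k. Since gcd(28, 35) = 7, dividing through by 7 this holds exactly when 5 ∣ 4k, and as gcd(4, 5) = 1, exactly when 5 ∣ k.
The smallest positive such k is 5.

5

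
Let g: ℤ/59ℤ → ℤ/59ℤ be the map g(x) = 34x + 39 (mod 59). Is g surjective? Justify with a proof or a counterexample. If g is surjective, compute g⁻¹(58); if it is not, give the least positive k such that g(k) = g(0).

37

Since gcd(34, 59) = 1, 34 is invertible modulo 59. Euclid's algorithm: 59 = 1·34 + 25, 34 = 1·25 + 9, 25 = 2·9 + 7, 9 = 1·7 + 2, 7 = 3·2 + 1; back-substituting gives 1 = 33·34 − 19·59, so 34⁻¹ ≡ 33 (mod 59).
Then y ↦ 33(y − 39) is a two-sided inverse to g, so every y ∈ ℤ/59ℤ has a preimage.
Thus g is surjective.
Since g is surjective, we find g⁻¹(58): we need 34x ≡ 58 − 39 ≡ 19 (mod 59). Using 34⁻¹ = 33: x ≡ 33·19 = 627 = 10·59 + 37, so x = 37.
Check: g(37) = 34·37 + 39 = 1297 = 21·59 + 58 ≡ 58 (mod 59).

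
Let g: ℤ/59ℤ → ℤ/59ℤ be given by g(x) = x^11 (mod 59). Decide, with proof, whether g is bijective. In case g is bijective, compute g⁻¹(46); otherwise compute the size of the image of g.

25

Since 59 is prime, the nonzero elements of ℤ/59ℤ form a cyclic group of order 58.
As gcd(11, 58) = 1, raising to the 11th power is a bijection on this group: if s^11 ≡ t^11 then (st^{−1})^11 = 1, and the only element of order dividing gcd(11, 58) = 1 is 1, so s = t.
With g(0) = 0 this makes g injective on all of ℤ/59ℤ, hence bijective (finite equal-size domain and codomain). In particular g is bijective.
Since g is bijective, we find the preimage of 46. The inverse of x ↦ x^11 on (ℤ/59ℤ)^× is x ↦ x^37, because 11·37 = 407 = 7·58 + 1 ≡ 1 (mod 58) and x^{58} = 1 for x ≠ 0 (Fermat). So g⁻¹(46) = 46^37 mod 59.
Repeated squaring mod 59: 46^1 ≡ 46, 46^2 ≡ 46² = 2116 ≡ 51, 46^4 ≡ 51² = 2601 ≡ 5, 46^8 ≡ 5² = 25, 46^16 ≡ 25² = 625 ≡ 35, 46^32 ≡ 35² = 1225 ≡ 45. Since 37 = 32 + 4 + 1, 46^37 ≡ 45·5·46: 45·5 = 225 ≡ 48, then 48·46 = 2208 ≡ 25. So 46^37 ≡ 25 (mod 59).
Hence g⁻¹(46) = 25.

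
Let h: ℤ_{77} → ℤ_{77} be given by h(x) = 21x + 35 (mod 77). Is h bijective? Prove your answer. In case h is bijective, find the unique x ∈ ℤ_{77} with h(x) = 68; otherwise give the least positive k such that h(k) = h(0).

11

We have gcd(21, 77) = 7 > 1. Taking a = 0 and b = 11: h(0) = 35 and h(11) = 21·11 + 35 = 266 ≡ 35 (mod 77).
So h(0) = h(11) while 0 ≠ 11, so h is not injective, hence not bijective.
Since h is not bijective, we find the least positive k with h(k) = h(0): this means 21k ≡ 0 (mod 77), i.e. 77 ∣ 21k. Since gcd(21, 77) = 7, dividing through by 7 this holds exactly when 11 ∣ 3k, and as gcd(3, 11) = 1, exactly when 11 ∣ k.
The smallest positive such k is 11.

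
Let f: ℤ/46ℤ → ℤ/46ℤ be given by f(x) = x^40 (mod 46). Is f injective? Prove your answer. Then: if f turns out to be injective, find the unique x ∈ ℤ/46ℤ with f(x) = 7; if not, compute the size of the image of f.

24

f(22): Repeated squaring mod 46: 22^1 ≡ 22, 22^2 ≡ 22² = 484 ≡ 24, 22^4 ≡ 24² = 576 ≡ 24, 22^8 ≡ 24² = 576 ≡ 24, 22^16 ≡ 24² = 576 ≡ 24, 22^32 ≡ 24² = 576 ≡ 24. Since 40 = 32 + 8, 22^40 ≡ 24·24: 24·24 = 576 ≡ 24. So 22^40 ≡ 24 (mod 46).
f(24): Repeated squaring mod 46: 24^1 ≡ 24, 24^2 ≡ 24² = 576 ≡ 24, 24^4 ≡ 24² = 576 ≡ 24, 24^8 ≡ 24² = 576 ≡ 24, 24^16 ≡ 24² = 576 ≡ 24, 24^32 ≡ 24² = 576 ≡ 24. Since 40 = 32 + 8, 24^40 ≡ 24·24: 24·24 = 576 ≡ 24. So 24^40 ≡ 24 (mod 46).
So f(22) = f(24) = 24 while 22 ≠ 24, hence f is not injective.
Since f is not injective, we determine |image(f)|. Computing x^40 mod 46 for each x (by repeated squaring, reducing mod 46 at every step), the values f(0), f(1), …, f(45) are: 0, 1, 36, 25, 8, 29, 26, 41, 12, 27, 32, 39, 16, 9, 4, 35, 18, 3, 6, 31, 2, 13, 24, 23, 24, 13, 2, 31, 6, 3, 18, 35, 4, 9, 16, 39, 32, 27, 12, 41, 26, 29, 8, 25, 36, 1.
The distinct values are {0, 1, 2, 3, 4, 6, 8, 9, 12, 13, 16, 18, 23, 24, 25, 26, 27, 29, 31, 32, 35, 36, 39, 41}; there are 24 of them.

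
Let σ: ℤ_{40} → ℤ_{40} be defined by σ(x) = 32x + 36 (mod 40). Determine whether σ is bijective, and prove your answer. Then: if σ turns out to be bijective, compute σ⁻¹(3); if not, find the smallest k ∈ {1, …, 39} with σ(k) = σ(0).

5

Recall that injectivity means: for all a, b in the domain, σ(a) = σ(b) implies a = b.
We have gcd(32, 40) = 8 > 1. Taking a = 0 and b = 5: σ(0) = 36 and σ(5) = 32·5 + 36 = 196 ≡ 36 (mod 40).
So σ(0) = σ(5) while 0 ≠ 5, thus σ is not injective, hence not bijective.
Since σ is not bijective, we find the least positive k with σ(k) = σ(0): this means 32k ≡ 0 (mod 40), i.e. 40 ∣ 32k. Since gcd(32, 40) = 8, dividing through by 8 this holds exactly when 5 ∣ 4k, and as gcd(4, 5) = 1, exactly when 5 ∣ k.
The smallest positive such k is 5.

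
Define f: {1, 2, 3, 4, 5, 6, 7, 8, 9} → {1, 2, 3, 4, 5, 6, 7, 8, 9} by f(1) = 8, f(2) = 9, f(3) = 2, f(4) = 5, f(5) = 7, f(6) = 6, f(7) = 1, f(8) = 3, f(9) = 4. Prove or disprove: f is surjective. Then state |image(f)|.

Every element of the codomain has a preimage: 1 = f(7), 2 = f(3), 3 = f(8), 4 = f(9), 5 = f(4), 6 = f(6), 7 = f(5), 8 = f(1), 9 = f(2).
Thus f is surjective.
The image of f is {1, 2, 3, 4, 5, 6, 7, 8, 9}, which has 9 elements.

9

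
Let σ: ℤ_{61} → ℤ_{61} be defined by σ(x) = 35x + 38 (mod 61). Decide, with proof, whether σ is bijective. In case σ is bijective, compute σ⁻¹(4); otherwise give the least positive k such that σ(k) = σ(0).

Recall that σ is injective when σ(u) = σ(v) forces u = v.
Suppose σ(u) = σ(v) in ℤ_{61}. Then 35u + 38 ≡ 35v + 38 (mod 61), hence 35(u − v) ≡ 0 (mod 61).
Since gcd(35, 61) = 1, 35 is invertible modulo 61, therefore u − v ≡ 0 (mod 61), i.e. u = v.
We now compute 35⁻¹ mod 61 explicitly. Euclid's algorithm: 61 = 1·35 + 26, 35 = 1·26 + 9, 26 = 2·9 + 8, 9 = 1·8 + 1; back-substituting gives 1 = 7·35 − 4·61, so 35⁻¹ ≡ 7 (mod 61).
Then y ↦ 7(y − 38) is a two-sided inverse to σ, so every y ∈ ℤ_{61} has a preimage.
Therefore σ is bijective.
Since σ is bijective, we find σ⁻¹(4): we need 35x ≡ 4 − 38 ≡ 27 (mod 61). Using 35⁻¹ = 7: x ≡ 7·27 = 189 = 3·61 + 6, so x = 6.
Check: σ(6) = 35·6 + 38 = 248 = 4·61 + 4 ≡ 4 (mod 61).

6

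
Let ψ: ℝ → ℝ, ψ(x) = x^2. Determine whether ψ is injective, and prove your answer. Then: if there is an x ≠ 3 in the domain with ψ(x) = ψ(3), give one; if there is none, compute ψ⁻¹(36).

-3

ψ(3) = 9 = (−3)^2 = ψ(−3) (since 2 is even), with 3 ≠ −3. So ψ is not injective.
For the follow-up, such an x exists: taking x = −3 ∈ ℝ gives ψ(−3) = 9 = ψ(3) with −3 ≠ 3.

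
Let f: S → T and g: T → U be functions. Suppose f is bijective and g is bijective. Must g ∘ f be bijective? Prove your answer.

Injectivity: if g(f(x_1)) = g(f(x_2)) then f(x_1) = f(x_2) (g injective) so x_1 = x_2 (f injective).
Surjectivity: for c ∈ U pick b with g(b) = c, then a with f(a) = b; then (g ∘ f)(a) = c.
Thus g ∘ f is bijective.

bijective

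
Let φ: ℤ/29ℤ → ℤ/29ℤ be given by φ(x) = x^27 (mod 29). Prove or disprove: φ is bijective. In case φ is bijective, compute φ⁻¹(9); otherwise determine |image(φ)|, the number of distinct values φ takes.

13

Since 29 is prime, the nonzero elements of ℤ/29ℤ form a cyclic group of order 28.
As gcd(27, 28) = 1, raising to the 27th power is a bijection on this group: if s^27 ≡ t^27 then (st^{−1})^27 = 1, and the only element of order dividing gcd(27, 28) = 1 is 1, so s = t.
With φ(0) = 0 this makes φ injective on all of ℤ/29ℤ, hence bijective (finite equal-size domain and codomain). In particular φ is bijective.
Since φ is bijective, we find the preimage of 9. The inverse of x ↦ x^27 on (ℤ/29ℤ)^× is x ↦ x^27, because 27·27 = 729 = 26·28 + 1 ≡ 1 (mod 28) and x^{28} = 1 for x ≠ 0 (Fermat). So φ⁻¹(9) = 9^27 mod 29.
Repeated squaring mod 29: 9^1 ≡ 9, 9^2 ≡ 9² = 81 ≡ 23, 9^4 ≡ 23² = 529 ≡ 7, 9^8 ≡ 7² = 49 ≡ 20, 9^16 ≡ 20² = 400 ≡ 23. Since 27 = 16 + 8 + 2 + 1, 9^27 ≡ 23·20·23·9: 23·20 = 460 ≡ 25, then 25·23 = 575 ≡ 24, then 24·9 = 216 ≡ 13. So 9^27 ≡ 13 (mod 29).
Hence φ⁻¹(9) = 13.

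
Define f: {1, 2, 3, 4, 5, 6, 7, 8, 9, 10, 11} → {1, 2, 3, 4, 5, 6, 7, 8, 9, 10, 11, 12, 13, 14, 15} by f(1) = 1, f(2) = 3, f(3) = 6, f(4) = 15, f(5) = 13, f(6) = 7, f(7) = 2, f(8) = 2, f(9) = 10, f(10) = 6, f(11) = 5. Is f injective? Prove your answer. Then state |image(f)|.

9

f(7) = 2 = f(8) with 7 ≠ 8, so f is not injective.
The image of f is {1, 2, 3, 5, 6, 7, 10, 13, 15}, which has 9 elements.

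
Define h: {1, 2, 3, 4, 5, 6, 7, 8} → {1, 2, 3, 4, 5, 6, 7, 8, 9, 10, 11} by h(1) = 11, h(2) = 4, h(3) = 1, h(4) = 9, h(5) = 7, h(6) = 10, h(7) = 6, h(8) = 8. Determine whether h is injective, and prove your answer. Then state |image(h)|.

The values h(1), …, h(8) are 11, 4, 1, 9, 7, 10, 6, 8 — all distinct.
So h(u) = h(v) only when u = v, and h is injective.
The image of h is {1, 4, 6, 7, 8, 9, 10, 11}, which has 8 elements.

8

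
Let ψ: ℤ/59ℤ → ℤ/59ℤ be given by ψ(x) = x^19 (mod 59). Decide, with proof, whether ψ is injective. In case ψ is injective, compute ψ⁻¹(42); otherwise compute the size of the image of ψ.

Since 59 is prime, the nonzero elements of ℤ/59ℤ form a cyclic group of order 58.
As gcd(19, 58) = 1, raising to the 19th power is a bijection on this group: if x_1^19 ≡ x_2^19 then (x_1x_2^{−1})^19 = 1, and the only element of order dividing gcd(19, 58) = 1 is 1, so x_1 = x_2.
With ψ(0) = 0 this makes ψ injective on all of ℤ/59ℤ, hence bijective (finite equal-size domain and codomain). In particular ψ is injective.
Since ψ is injective, we find the preimage of 42. The inverse of x ↦ x^19 on (ℤ/59ℤ)^× is x ↦ x^55, because 19·55 = 1045 = 18·58 + 1 ≡ 1 (mod 58) and x^{58} = 1 for x ≠ 0 (Fermat). So ψ⁻¹(42) = 42^55 mod 59.
Repeated squaring mod 59: 42^1 ≡ 42, 42^2 ≡ 42² = 1764 ≡ 53, 42^4 ≡ 53² = 2809 ≡ 36, 42^8 ≡ 36² = 1296 ≡ 57, 42^16 ≡ 57² = 3249 ≡ 4, 42^32 ≡ 4² = 16. Since 55 = 32 + 16 + 4 + 2 + 1, 42^55 ≡ 16·4·36·53·42: 16·4 = 64 ≡ 5, then 5·36 = 180 ≡ 3, then 3·53 = 159 ≡ 41, then 41·42 = 1722 ≡ 11. So 42^55 ≡ 11 (mod 59).
Hence ψ⁻¹(42) = 11.

11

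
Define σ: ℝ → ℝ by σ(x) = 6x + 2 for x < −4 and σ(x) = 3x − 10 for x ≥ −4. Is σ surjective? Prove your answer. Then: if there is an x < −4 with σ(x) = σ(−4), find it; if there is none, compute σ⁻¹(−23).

Both pieces are strictly increasing (slopes 6 and 3), so each is injective on its own interval.
The left piece maps (−∞, −4) onto (−∞, −22); the right piece maps [−4, ∞) onto [−22, ∞).
These images together cover ℝ, so σ is surjective.
Because the two images are disjoint, no x < −4 has σ(x) = σ(−4), so we compute σ⁻¹(−23): −23 lies in (−∞, −22), so solve 6x + 2 = −23: x = (−23 − 2)/6 = −25/6.

-25/6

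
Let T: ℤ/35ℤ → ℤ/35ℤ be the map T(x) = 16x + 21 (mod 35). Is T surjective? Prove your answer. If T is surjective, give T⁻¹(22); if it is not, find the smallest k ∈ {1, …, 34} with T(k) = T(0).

11

By definition, T is surjective if every y in the codomain equals T(x) for some x in the domain.
Since gcd(16, 35) = 1, 16 is invertible modulo 35. Euclid's algorithm: 35 = 2·16 + 3, 16 = 5·3 + 1; back-substituting gives 1 = 11·16 − 5·35, so 16⁻¹ ≡ 11 (mod 35).
Then y ↦ 11(y − 21) is a two-sided inverse to T, so every y ∈ ℤ/35ℤ has a preimage.
Therefore T is surjective.
Since T is surjective, we compute T⁻¹(22): solve 16x + 21 ≡ 22 (mod 35), i.e. 16x ≡ 1 (mod 35).
Multiplying by 16⁻¹ = 11 gives x ≡ 11·1 = 11 ≡ 11 (mod 35).
Check: T(11) = 16·11 + 21 = 197 = 5·35 + 22 ≡ 22 (mod 35).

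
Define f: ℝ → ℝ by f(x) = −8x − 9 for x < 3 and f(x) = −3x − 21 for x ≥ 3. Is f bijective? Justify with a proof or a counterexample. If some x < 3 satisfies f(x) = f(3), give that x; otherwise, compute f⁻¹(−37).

21/8

Both pieces are strictly decreasing (slopes −8 and −3), so each is injective on its own interval.
The left piece maps (−∞, 3) onto (−33, ∞); the right piece maps [3, ∞) onto (−∞, −30].
These images overlap. In particular f(3) = −30 (right piece), and solving −8x − 9 = −30 on the left piece gives x = 21/8 < 3.
So f(21/8) = f(3) with 21/8 ≠ 3, and f is not injective, hence not bijective. This x = 21/8 is the requested value below 3.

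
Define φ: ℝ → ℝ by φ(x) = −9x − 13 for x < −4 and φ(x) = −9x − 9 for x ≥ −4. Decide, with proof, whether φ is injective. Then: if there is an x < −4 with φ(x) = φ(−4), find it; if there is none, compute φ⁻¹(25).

Both pieces are strictly decreasing (slopes −9 and −9), so each is injective on its own interval.
The left piece maps (−∞, −4) onto (23, ∞); the right piece maps [−4, ∞) onto (−∞, 27].
These images overlap. In particular φ(−4) = 27 (right piece), and solving −9x − 13 = 27 on the left piece gives x = −40/9 < −4.
So φ(−40/9) = φ(−4) with −40/9 ≠ −4, and φ is not injective. This x = −40/9 is the requested value below −4.

-40/9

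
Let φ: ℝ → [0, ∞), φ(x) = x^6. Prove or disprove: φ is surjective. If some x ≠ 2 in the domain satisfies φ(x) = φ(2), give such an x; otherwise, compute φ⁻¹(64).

-2

For any y ∈ [0, ∞), x = y^{1/6} ∈ ℝ satisfies x^6 = y, so φ is surjective.
For the follow-up, such an x exists: taking x = −2 ∈ ℝ gives φ(−2) = 64 = φ(2) with −2 ≠ 2.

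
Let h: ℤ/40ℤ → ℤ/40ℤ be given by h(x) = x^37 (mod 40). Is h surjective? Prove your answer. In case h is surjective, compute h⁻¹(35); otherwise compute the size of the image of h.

h(0) = 0^37 = 0.
h(10): Repeated squaring mod 40: 10^1 ≡ 10, 10^2 ≡ 10² = 100 ≡ 20, 10^4 ≡ 20² = 400 ≡ 0, 10^8 ≡ 0² = 0, 10^16 ≡ 0² = 0, 10^32 ≡ 0² = 0. Since 37 = 32 + 4 + 1, 10^37 ≡ 0·0·10: 0·0 = 0, then 0·10 = 0. So 10^37 ≡ 0 (mod 40).
So h(0) = h(10) = 0 while 0 ≠ 10, hence h is not injective.
A non-injective map from the 40-element set ℤ/40ℤ to itself takes at most 39 distinct values, so it cannot be surjective. Hence h is not surjective.
Since h is not surjective, we determine |image(h)|. Computing x^37 mod 40 for each x (by repeated squaring, reducing mod 40 at every step), the values h(0), h(1), …, h(39) are: 0, 1, 32, 3, 24, 5, 16, 7, 8, 9, 0, 11, 32, 13, 24, 15, 16, 17, 8, 19, 0, 21, 32, 23, 24, 25, 16, 27, 8, 29, 0, 31, 32, 33, 24, 35, 16, 37, 8, 39.
The distinct values are {0, 1, 3, 5, 7, 8, 9, 11, 13, 15, 16, 17, 19, 21, 23, 24, 25, 27, 29, 31, 32, 33, 35, 37, 39}; there are 25 of them.

25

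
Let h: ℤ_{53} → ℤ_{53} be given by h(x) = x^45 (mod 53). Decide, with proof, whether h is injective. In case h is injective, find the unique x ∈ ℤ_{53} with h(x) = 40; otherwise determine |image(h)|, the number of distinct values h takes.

37

Since 53 is prime, the nonzero elements of ℤ_{53} form a cyclic group of order 52.
As gcd(45, 52) = 1, raising to the 45th power is a bijection on this group: if a^45 ≡ b^45 then (ab^{−1})^45 = 1, and the only element of order dividing gcd(45, 52) = 1 is 1, so a = b.
With h(0) = 0 this makes h injective on all of ℤ_{53}, hence bijective (finite equal-size domain and codomain). In particular h is injective.
Since h is injective, we find the preimage of 40. The inverse of x ↦ x^45 on (ℤ_{53})^× is x ↦ x^37, because 45·37 = 1665 = 32·52 + 1 ≡ 1 (mod 52) and x^{52} = 1 for x ≠ 0 (Fermat). So h⁻¹(40) = 40^37 mod 53.
Repeated squaring mod 53: 40^1 ≡ 40, 40^2 ≡ 40² = 1600 ≡ 10, 40^4 ≡ 10² = 100 ≡ 47, 40^8 ≡ 47² = 2209 ≡ 36, 40^16 ≡ 36² = 1296 ≡ 24, 40^32 ≡ 24² = 576 ≡ 46. Since 37 = 32 + 4 + 1, 40^37 ≡ 46·47·40: 46·47 = 2162 ≡ 42, then 42·40 = 1680 ≡ 37. So 40^37 ≡ 37 (mod 53).
Hence h⁻¹(40) = 37.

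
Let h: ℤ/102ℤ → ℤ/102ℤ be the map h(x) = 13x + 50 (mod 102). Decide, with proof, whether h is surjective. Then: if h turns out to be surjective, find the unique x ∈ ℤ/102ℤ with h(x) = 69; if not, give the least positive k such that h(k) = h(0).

25

Recall: h is surjective if every y in the codomain equals h(x) for some x in the domain.
Since gcd(13, 102) = 1, 13 is invertible modulo 102. Euclid's algorithm: 102 = 7·13 + 11, 13 = 1·11 + 2, 11 = 5·2 + 1; back-substituting gives 1 = 55·13 − 7·102, so 13⁻¹ ≡ 55 (mod 102).
For any y ∈ ℤ/102ℤ, x = 55(y − 50) mod 102 satisfies h(x) = 13·55(y − 50) + 50 ≡ y (since 13·55 ≡ 1 mod 102). So every y has a preimage.
Thus h is surjective.
Since h is surjective, we find h⁻¹(69): we need 13x ≡ 69 − 50 ≡ 19 (mod 102). Using 13⁻¹ = 55: x ≡ 55·19 = 1045 = 10·102 + 25, so x = 25.
Check: h(25) = 13·25 + 50 = 375 = 3·102 + 69 ≡ 69 (mod 102).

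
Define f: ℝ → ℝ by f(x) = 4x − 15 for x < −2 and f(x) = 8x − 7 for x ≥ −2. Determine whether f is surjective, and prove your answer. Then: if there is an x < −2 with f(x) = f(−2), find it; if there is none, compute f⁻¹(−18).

Both pieces are strictly increasing (slopes 4 and 8), so each is injective on its own interval.
The left piece maps (−∞, −2) onto (−∞, −23); the right piece maps [−2, ∞) onto [−23, ∞).
These images together cover ℝ, so f is surjective.
Because the two images are disjoint, no x < −2 has f(x) = f(−2), so we compute f⁻¹(−18): −18 lies in [−23, ∞), so solve 8x − 7 = −18: x = (−18 + 7)/8 = −11/8.

-11/8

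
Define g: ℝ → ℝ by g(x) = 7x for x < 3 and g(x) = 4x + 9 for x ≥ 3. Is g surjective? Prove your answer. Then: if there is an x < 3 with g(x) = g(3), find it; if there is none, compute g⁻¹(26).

Both pieces are strictly increasing (slopes 7 and 4), so each is injective on its own interval.
The left piece maps (−∞, 3) onto (−∞, 21); the right piece maps [3, ∞) onto [21, ∞).
These images together cover ℝ, so g is surjective.
Because the two images are disjoint, no x < 3 has g(x) = g(3), so we compute g⁻¹(26): 26 lies in [21, ∞), so solve 4x + 9 = 26: x = (26 − 9)/4 = 17/4.

17/4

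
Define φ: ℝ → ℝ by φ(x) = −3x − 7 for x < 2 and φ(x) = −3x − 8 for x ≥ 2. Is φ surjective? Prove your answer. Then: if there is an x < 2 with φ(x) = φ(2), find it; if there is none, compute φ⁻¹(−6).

Both pieces are strictly decreasing (slopes −3 and −3), so each is injective on its own interval.
The left piece maps (−∞, 2) onto (−13, ∞); the right piece maps [2, ∞) onto (−∞, −14].
The union (−13, ∞) ∪ (−∞, −14] omits the interval between −13 and −14; in particular −13 has no preimage. So φ is not surjective.
Because the two images are disjoint, no x < 2 has φ(x) = φ(2), so we compute φ⁻¹(−6): −6 lies in (−13, ∞), so solve −3x − 7 = −6: x = (−6 + 7)/(−3) = −1/3.

-1/3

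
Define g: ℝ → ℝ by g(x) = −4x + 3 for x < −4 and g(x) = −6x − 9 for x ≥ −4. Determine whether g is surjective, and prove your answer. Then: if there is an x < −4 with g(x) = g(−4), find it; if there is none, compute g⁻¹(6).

Both pieces are strictly decreasing (slopes −4 and −6), so each is injective on its own interval.
The left piece maps (−∞, −4) onto (19, ∞); the right piece maps [−4, ∞) onto (−∞, 15].
The union (19, ∞) ∪ (−∞, 15] omits the interval between 19 and 15; in particular 19 has no preimage. So g is not surjective.
Because the two images are disjoint, no x < −4 has g(x) = g(−4), so we compute g⁻¹(6): 6 lies in (−∞, 15], so solve −6x − 9 = 6: x = (6 + 9)/(−6) = −5/2.

-5/2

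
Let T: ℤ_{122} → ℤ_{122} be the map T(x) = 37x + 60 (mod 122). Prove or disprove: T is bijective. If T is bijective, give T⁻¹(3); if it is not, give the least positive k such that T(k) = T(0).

Recall that injectivity means: for all s, t in the domain, T(s) = T(t) implies s = t.
If T(s) = T(t), then 37s ≡ 37t (mod 122). Because gcd(37, 122) = 1, we may cancel 37 to get s ≡ t (mod 122).
We now compute 37⁻¹ mod 122 explicitly. Euclid's algorithm: 122 = 3·37 + 11, 37 = 3·11 + 4, 11 = 2·4 + 3, 4 = 1·3 + 1; back-substituting gives 1 = 33·37 − 10·122, so 37⁻¹ ≡ 33 (mod 122).
For any y ∈ ℤ_{122}, x = 33(y − 60) mod 122 satisfies T(x) = 37·33(y − 60) + 60 ≡ y (since 37·33 ≡ 1 mod 122). So every y has a preimage.
Therefore T is bijective.
Since T is bijective, we compute T⁻¹(3): solve 37x + 60 ≡ 3 (mod 122), i.e. 37x ≡ 65 (mod 122).
Multiplying by 37⁻¹ = 33 gives x ≡ 33·65 = 2145 = 17·122 + 71 ≡ 71 (mod 122).
Check: T(71) = 37·71 + 60 = 2687 = 22·122 + 3 ≡ 3 (mod 122).

71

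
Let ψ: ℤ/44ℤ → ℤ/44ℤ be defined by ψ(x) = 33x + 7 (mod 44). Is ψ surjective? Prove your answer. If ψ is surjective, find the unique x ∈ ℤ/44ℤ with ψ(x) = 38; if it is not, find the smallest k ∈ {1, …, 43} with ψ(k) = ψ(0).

Recall: ψ is surjective if every y in the codomain equals ψ(x) for some x in the domain.
Since gcd(33, 44) = 11, we have 33x ≡ 0 (mod 11) for all x, so ψ(x) ≡ 7 (mod 11).
But 0 ≢ 7 (mod 11), so 0 ∈ ℤ/44ℤ has no preimage. Thus ψ is not surjective.
Since ψ is not surjective, we find the least positive k with ψ(k) = ψ(0): this means 33k ≡ 0 (mod 44), i.e. 44 ∣ 33k. Since gcd(33, 44) = 11, dividing through by 11 this holds exactly when 4 ∣ 3k, and as gcd(3, 4) = 1, exactly when 4 ∣ k.
The smallest positive such k is 4.

4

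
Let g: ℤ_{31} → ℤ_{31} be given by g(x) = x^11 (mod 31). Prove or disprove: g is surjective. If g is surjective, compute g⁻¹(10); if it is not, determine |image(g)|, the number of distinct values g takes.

Since 31 is prime, the nonzero elements of ℤ_{31} form a cyclic group of order 30.
As gcd(11, 30) = 1, raising to the 11th power is a bijection on this group: if s^11 ≡ t^11 then (st^{−1})^11 = 1, and the only element of order dividing gcd(11, 30) = 1 is 1, so s = t.
With g(0) = 0 this makes g injective on all of ℤ_{31}, hence bijective (finite equal-size domain and codomain). In particular g is surjective.
Since g is surjective, we find the preimage of 10. The inverse of x ↦ x^11 on (ℤ_{31})^× is x ↦ x^11, because 11·11 = 121 = 4·30 + 1 ≡ 1 (mod 30) and x^{30} = 1 for x ≠ 0 (Fermat). So g⁻¹(10) = 10^11 mod 31.
Repeated squaring mod 31: 10^1 ≡ 10, 10^2 ≡ 10² = 100 ≡ 7, 10^4 ≡ 7² = 49 ≡ 18, 10^8 ≡ 18² = 324 ≡ 14. Since 11 = 8 + 2 + 1, 10^11 ≡ 14·7·10: 14·7 = 98 ≡ 5, then 5·10 = 50 ≡ 19. So 10^11 ≡ 19 (mod 31).
Hence g⁻¹(10) = 19.

19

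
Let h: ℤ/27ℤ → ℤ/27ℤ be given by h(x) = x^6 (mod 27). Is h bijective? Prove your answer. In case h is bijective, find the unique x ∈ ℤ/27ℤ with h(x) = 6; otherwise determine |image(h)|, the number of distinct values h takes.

h(0) = 0^6 = 0.
h(3): Repeated squaring mod 27: 3^1 ≡ 3, 3^2 ≡ 3² = 9, 3^4 ≡ 9² = 81 ≡ 0. Since 6 = 4 + 2, 3^6 ≡ 0·9: 0·9 = 0. So 3^6 ≡ 0 (mod 27).
So h(0) = h(3) = 0 while 0 ≠ 3, hence h is not injective, hence not bijective.
Since h is not bijective, we determine |image(h)|. Computing x^6 mod 27 for each x (by repeated squaring, reducing mod 27 at every step), the values h(0), h(1), …, h(26) are: 0, 1, 10, 0, 19, 19, 0, 10, 1, 0, 1, 10, 0, 19, 19, 0, 10, 1, 0, 1, 10, 0, 19, 19, 0, 10, 1.
The distinct values are {0, 1, 10, 19}; there are 4 of them.

4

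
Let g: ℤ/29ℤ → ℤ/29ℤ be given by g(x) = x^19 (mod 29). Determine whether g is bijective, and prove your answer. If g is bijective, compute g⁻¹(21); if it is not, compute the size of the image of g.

10

Since 29 is prime, the nonzero elements of ℤ/29ℤ form a cyclic group of order 28.
As gcd(19, 28) = 1, raising to the 19th power is a bijection on this group: if a^19 ≡ b^19 then (ab^{−1})^19 = 1, and the only element of order dividing gcd(19, 28) = 1 is 1, so a = b.
With g(0) = 0 this makes g injective on all of ℤ/29ℤ, hence bijective (finite equal-size domain and codomain). In particular g is bijective.
Since g is bijective, we find the preimage of 21. The inverse of x ↦ x^19 on (ℤ/29ℤ)^× is x ↦ x^3, because 19·3 = 57 = 2·28 + 1 ≡ 1 (mod 28) and x^{28} = 1 for x ≠ 0 (Fermat). So g⁻¹(21) = 21^3 mod 29.
Repeated squaring mod 29: 21^1 ≡ 21, 21^2 ≡ 21² = 441 ≡ 6. Since 3 = 2 + 1, 21^3 ≡ 6·21: 6·21 = 126 ≡ 10. So 21^3 ≡ 10 (mod 29).
Hence g⁻¹(21) = 10.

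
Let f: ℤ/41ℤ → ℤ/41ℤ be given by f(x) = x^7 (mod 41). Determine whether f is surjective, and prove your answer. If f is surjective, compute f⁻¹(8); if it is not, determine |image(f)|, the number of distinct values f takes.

20

Since 41 is prime, the nonzero elements of ℤ/41ℤ form a cyclic group of order 40.
As gcd(7, 40) = 1, raising to the 7th power is a bijection on this group: if s^7 ≡ t^7 then (st^{−1})^7 = 1, and the only element of order dividing gcd(7, 40) = 1 is 1, so s = t.
With f(0) = 0 this makes f injective on all of ℤ/41ℤ, hence bijective (finite equal-size domain and codomain). In particular f is surjective.
Since f is surjective, we find the preimage of 8. The inverse of x ↦ x^7 on (ℤ/41ℤ)^× is x ↦ x^23, because 7·23 = 161 = 4·40 + 1 ≡ 1 (mod 40) and x^{40} = 1 for x ≠ 0 (Fermat). So f⁻¹(8) = 8^23 mod 41.
Repeated squaring mod 41: 8^1 ≡ 8, 8^2 ≡ 8² = 64 ≡ 23, 8^4 ≡ 23² = 529 ≡ 37, 8^8 ≡ 37² = 1369 ≡ 16, 8^16 ≡ 16² = 256 ≡ 10. Since 23 = 16 + 4 + 2 + 1, 8^23 ≡ 10·37·23·8: 10·37 = 370 ≡ 1, then 1·23 = 23, then 23·8 = 184 ≡ 20. So 8^23 ≡ 20 (mod 41).
Hence f⁻¹(8) = 20.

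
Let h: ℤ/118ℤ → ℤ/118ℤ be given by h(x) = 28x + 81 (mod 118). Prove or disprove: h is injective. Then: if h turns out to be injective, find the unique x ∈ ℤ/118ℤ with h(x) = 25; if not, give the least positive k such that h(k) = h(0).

By definition, injectivity means: for all s, t in the domain, h(s) = h(t) implies s = t.
We have gcd(28, 118) = 2 > 1. Taking s = 0 and t = 59: h(0) = 81 and h(59) = 28·59 + 81 = 1733 ≡ 81 (mod 118).
So h(0) = h(59) while 0 ≠ 59, thus h is not injective.
Since h is not injective, we find the least positive k with h(k) = h(0): this means 28k ≡ 0 (mod 118), i.e. 118 ∣ 28k. Since gcd(28, 118) = 2, dividing through by 2 this holds exactly when 59 ∣ 14k, and as gcd(14, 59) = 1, exactly when 59 ∣ k.
The smallest positive such k is 59.

59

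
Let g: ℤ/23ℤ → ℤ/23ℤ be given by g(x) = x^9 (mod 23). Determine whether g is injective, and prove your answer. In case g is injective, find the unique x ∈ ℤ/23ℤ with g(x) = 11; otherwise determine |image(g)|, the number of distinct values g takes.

5

Since 23 is prime, the nonzero elements of ℤ/23ℤ form a cyclic group of order 22.
As gcd(9, 22) = 1, raising to the 9th power is a bijection on this group: if u^9 ≡ v^9 then (uv^{−1})^9 = 1, and the only element of order dividing gcd(9, 22) = 1 is 1, so u = v.
With g(0) = 0 this makes g injective on all of ℤ/23ℤ, hence bijective (finite equal-size domain and codomain). In particular g is injective.
Since g is injective, we find the preimage of 11. The inverse of x ↦ x^9 on (ℤ/23ℤ)^× is x ↦ x^5, because 9·5 = 45 = 2·22 + 1 ≡ 1 (mod 22) and x^{22} = 1 for x ≠ 0 (Fermat). So g⁻¹(11) = 11^5 mod 23.
Repeated squaring mod 23: 11^1 ≡ 11, 11^2 ≡ 11² = 121 ≡ 6, 11^4 ≡ 6² = 36 ≡ 13. Since 5 = 4 + 1, 11^5 ≡ 13·11: 13·11 = 143 ≡ 5. So 11^5 ≡ 5 (mod 23).
Hence g⁻¹(11) = 5.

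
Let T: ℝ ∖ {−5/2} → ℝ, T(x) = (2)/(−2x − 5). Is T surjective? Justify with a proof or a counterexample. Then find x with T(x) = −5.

-23/10

If T(x) = 0, cross-multiplying gives −2(2) = 0(−2x − 5), which simplifies to −4 = 0 — false.  So 0 has no preimage and T is not surjective.
Solving T(x) = −5: cross-multiplying gives 2 = −5(−2x − 5), which rearranges to −10x = 23, so x = −23/10.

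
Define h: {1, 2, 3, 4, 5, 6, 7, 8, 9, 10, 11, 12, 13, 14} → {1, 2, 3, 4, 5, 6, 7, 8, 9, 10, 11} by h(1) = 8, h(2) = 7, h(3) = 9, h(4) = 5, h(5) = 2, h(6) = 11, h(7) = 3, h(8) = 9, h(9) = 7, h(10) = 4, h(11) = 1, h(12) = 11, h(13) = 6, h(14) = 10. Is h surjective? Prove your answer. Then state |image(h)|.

Every element of the codomain has a preimage: 1 = h(11), 2 = h(5), 3 = h(7), 4 = h(10), 5 = h(4), 6 = h(13), 7 = h(2), 8 = h(1), 9 = h(3), 10 = h(14), 11 = h(6).
Therefore h is surjective.
The image of h is {1, 2, 3, 4, 5, 6, 7, 8, 9, 10, 11}, which has 11 elements.

11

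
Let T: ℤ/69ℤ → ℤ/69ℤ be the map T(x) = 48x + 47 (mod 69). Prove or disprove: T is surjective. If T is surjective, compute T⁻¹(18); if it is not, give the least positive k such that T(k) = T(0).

Recall that surjectivity means every element of the codomain has a preimage under T.
Since gcd(48, 69) = 3, we have 48x ≡ 0 (mod 3) for all x, so T(x) ≡ 2 (mod 3).
But 0 ≢ 2 (mod 3), so 0 ∈ ℤ/69ℤ has no preimage. Thus T is not surjective.
Since T is not surjective, we find the least positive k with T(k) = T(0): this means 48k ≡ 0 (mod 69), i.e. 69 ∣ 48k. Since gcd(48, 69) = 3, dividing through by 3 this holds exactly when 23 ∣ 16k, and as gcd(16, 23) = 1, exactly when 23 ∣ k.
The smallest positive such k is 23.

23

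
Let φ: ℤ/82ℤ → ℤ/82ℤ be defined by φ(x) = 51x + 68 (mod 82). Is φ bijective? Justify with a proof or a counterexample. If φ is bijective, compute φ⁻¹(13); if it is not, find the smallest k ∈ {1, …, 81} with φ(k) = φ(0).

15

Suppose φ(u) = φ(v) in ℤ/82ℤ. Then 51u + 68 ≡ 51v + 68 (mod 82), therefore 51(u − v) ≡ 0 (mod 82).
Since gcd(51, 82) = 1, 51 is invertible modulo 82, therefore u − v ≡ 0 (mod 82), i.e. u = v.
We now compute 51⁻¹ mod 82 explicitly. Euclid's algorithm: 82 = 1·51 + 31, 51 = 1·31 + 20, 31 = 1·20 + 11, 20 = 1·11 + 9, 11 = 1·9 + 2, 9 = 4·2 + 1; back-substituting gives 1 = 37·51 − 23·82, so 51⁻¹ ≡ 37 (mod 82).
Then y ↦ 37(y − 68) is a two-sided inverse to φ, so every y ∈ ℤ/82ℤ has a preimage.
Hence φ is bijective.
Since φ is bijective, we compute φ⁻¹(13): solve 51x + 68 ≡ 13 (mod 82), i.e. 51x ≡ 27 (mod 82).
Multiplying by 51⁻¹ = 37 gives x ≡ 37·27 = 999 = 12·82 + 15 ≡ 15 (mod 82).
Check: φ(15) = 51·15 + 68 = 833 = 10·82 + 13 ≡ 13 (mod 82).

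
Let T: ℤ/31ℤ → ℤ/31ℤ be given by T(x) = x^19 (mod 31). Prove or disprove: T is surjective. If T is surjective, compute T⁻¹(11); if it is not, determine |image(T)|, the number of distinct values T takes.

22

Since 31 is prime, the nonzero elements of ℤ/31ℤ form a cyclic group of order 30.
As gcd(19, 30) = 1, raising to the 19th power is a bijection on this group: if u^19 ≡ v^19 then (uv^{−1})^19 = 1, and the only element of order dividing gcd(19, 30) = 1 is 1, so u = v.
With T(0) = 0 this makes T injective on all of ℤ/31ℤ, hence bijective (finite equal-size domain and codomain). In particular T is surjective.
Since T is surjective, we find the preimage of 11. The inverse of x ↦ x^19 on (ℤ/31ℤ)^× is x ↦ x^19, because 19·19 = 361 = 12·30 + 1 ≡ 1 (mod 30) and x^{30} = 1 for x ≠ 0 (Fermat). So T⁻¹(11) = 11^19 mod 31.
Repeated squaring mod 31: 11^1 ≡ 11, 11^2 ≡ 11² = 121 ≡ 28, 11^4 ≡ 28² = 784 ≡ 9, 11^8 ≡ 9² = 81 ≡ 19, 11^16 ≡ 19² = 361 ≡ 20. Since 19 = 16 + 2 + 1, 11^19 ≡ 20·28·11: 20·28 = 560 ≡ 2, then 2·11 = 22. So 11^19 ≡ 22 (mod 31).
Hence T⁻¹(11) = 22.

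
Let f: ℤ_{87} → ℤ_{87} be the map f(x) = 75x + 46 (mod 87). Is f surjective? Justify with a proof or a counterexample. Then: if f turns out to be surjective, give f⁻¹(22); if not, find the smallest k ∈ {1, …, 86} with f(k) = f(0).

29

Recall that surjectivity means every element of the codomain has a preimage under f.
Since gcd(75, 87) = 3, we have 75x ≡ 0 (mod 3) for all x, so f(x) ≡ 1 (mod 3).
But 0 ≢ 1 (mod 3), so 0 ∈ ℤ_{87} has no preimage. Thus f is not surjective.
Since f is not surjective, we find the least positive k with f(k) = f(0): this means 75k ≡ 0 (mod 87), i.e. 87 ∣ 75k. Since gcd(75, 87) = 3, dividing through by 3 this holds exactly when 29 ∣ 25k, and as gcd(25, 29) = 1, exactly when 29 ∣ k.
The smallest positive such k is 29.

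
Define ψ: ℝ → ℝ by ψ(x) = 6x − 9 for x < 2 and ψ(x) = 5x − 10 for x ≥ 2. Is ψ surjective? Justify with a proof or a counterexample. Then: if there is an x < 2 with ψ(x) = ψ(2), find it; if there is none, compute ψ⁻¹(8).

Both pieces are strictly increasing (slopes 6 and 5), so each is injective on its own interval.
The left piece maps (−∞, 2) onto (−∞, 3); the right piece maps [2, ∞) onto [0, ∞).
The union (−∞, 3) ∪ [0, ∞) covers ℝ, so ψ is surjective.
For the follow-up: the images overlap, so an x < 2 with ψ(x) = ψ(2) exists. ψ(2) = 0; solving 6x − 9 = 0 for x < 2 gives x = (0 + 9)/6 = 3/2.

3/2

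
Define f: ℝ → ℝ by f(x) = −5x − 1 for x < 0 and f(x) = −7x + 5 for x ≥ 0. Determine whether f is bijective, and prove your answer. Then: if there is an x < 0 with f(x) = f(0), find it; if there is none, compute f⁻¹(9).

Both pieces are strictly decreasing (slopes −5 and −7), so each is injective on its own interval.
The left piece maps (−∞, 0) onto (−1, ∞); the right piece maps [0, ∞) onto (−∞, 5].
These images overlap. In particular f(0) = 5 (right piece), and solving −5x − 1 = 5 on the left piece gives x = −6/5 < 0.
So f(−6/5) = f(0) with −6/5 ≠ 0, and f is not injective, hence not bijective. This x = −6/5 is the requested value below 0.

-6/5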